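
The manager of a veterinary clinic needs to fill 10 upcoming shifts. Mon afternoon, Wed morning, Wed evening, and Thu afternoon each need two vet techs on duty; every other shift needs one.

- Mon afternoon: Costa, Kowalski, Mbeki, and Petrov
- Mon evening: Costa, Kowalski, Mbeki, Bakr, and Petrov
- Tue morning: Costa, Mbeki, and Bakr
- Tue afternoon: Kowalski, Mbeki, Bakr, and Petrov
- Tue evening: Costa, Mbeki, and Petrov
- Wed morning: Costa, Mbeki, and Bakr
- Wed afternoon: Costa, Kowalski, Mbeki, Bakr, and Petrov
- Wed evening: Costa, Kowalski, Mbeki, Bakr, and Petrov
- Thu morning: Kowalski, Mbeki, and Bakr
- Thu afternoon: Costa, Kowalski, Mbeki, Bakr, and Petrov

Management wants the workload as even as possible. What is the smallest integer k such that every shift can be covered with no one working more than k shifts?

With 5 vet techs and 14 worker-slots to fill, someone must work at least ⌈14/5⌉ = 3 shifts, so k ≥ 3.
k = 3 works: Mon afternoon→Mbeki+Petrov, Mon evening→Kowalski, Tue morning→Costa, Tue afternoon→Kowalski, Tue evening→Costa, Wed morning→Costa+Mbeki, Wed afternoon→Mbeki, Wed evening→Bakr+Petrov, Thu morning→Kowalski, Thu afternoon→Bakr+Petrov.
Loads: Costa 3, Kowalski 3, Mbeki 3, Bakr 2, Petrov 3 — all ≤ 3.

3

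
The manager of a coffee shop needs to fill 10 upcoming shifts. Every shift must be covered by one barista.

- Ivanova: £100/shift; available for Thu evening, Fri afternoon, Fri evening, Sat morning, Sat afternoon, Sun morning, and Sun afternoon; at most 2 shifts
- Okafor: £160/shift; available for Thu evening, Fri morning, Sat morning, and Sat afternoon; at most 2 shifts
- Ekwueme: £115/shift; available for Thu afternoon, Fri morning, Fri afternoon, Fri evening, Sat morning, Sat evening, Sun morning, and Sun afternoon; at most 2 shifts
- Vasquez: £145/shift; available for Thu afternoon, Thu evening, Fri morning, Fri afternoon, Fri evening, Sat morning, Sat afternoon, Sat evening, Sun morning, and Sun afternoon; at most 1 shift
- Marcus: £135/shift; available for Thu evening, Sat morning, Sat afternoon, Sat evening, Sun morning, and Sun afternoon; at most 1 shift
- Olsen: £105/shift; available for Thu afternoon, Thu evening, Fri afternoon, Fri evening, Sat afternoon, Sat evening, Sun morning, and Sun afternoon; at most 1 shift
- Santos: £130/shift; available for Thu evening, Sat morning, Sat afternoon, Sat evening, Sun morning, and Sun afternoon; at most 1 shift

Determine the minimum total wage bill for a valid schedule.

£1265

Picking the cheapest available barista for each shift independently would cost £1025, but that ignores the shift limits.
An optimal schedule: Thu afternoon→Ekwueme, Thu evening→Okafor, Fri morning→Okafor, Fri afternoon→Ivanova, Fri evening→Ivanova, Sat morning→Vasquez, Sat afternoon→Marcus, Sat evening→Ekwueme, Sun morning→Olsen, Sun afternoon→Santos.
Total: 115 + 160 + 160 + 100 + 100 + 145 + 135 + 115 + 105 + 130 = £1265.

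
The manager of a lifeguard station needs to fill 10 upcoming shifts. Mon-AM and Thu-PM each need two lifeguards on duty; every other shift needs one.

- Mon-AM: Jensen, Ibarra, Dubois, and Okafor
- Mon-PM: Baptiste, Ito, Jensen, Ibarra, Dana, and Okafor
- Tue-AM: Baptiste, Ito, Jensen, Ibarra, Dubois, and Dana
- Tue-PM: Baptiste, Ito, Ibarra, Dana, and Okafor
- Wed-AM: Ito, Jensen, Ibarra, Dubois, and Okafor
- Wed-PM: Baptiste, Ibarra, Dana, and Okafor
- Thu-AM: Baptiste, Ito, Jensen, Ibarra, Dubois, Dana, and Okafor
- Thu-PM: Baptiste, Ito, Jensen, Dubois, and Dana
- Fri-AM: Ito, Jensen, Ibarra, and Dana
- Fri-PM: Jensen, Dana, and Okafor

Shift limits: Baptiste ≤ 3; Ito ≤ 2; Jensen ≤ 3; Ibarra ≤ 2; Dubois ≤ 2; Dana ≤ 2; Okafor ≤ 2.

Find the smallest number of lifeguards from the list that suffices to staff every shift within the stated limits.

5

12 slots to fill and no one can take more than 3, so at least ⌈12/3⌉ = 4 lifeguards are needed.
Any 4 lifeguards together have capacity at most 3+3+2+2 = 10 < 12 slots, so 4 can never suffice.
Baptiste, Ito, Jensen, Ibarra, and Dubois alone can cover everything: Mon-AM→Jensen+Ibarra, Mon-PM→Baptiste, Tue-AM→Ibarra, Tue-PM→Baptiste, Wed-AM→Ito, Wed-PM→Baptiste, Thu-AM→Dubois, Thu-PM→Jensen+Dubois, Fri-AM→Ito, Fri-PM→Jensen.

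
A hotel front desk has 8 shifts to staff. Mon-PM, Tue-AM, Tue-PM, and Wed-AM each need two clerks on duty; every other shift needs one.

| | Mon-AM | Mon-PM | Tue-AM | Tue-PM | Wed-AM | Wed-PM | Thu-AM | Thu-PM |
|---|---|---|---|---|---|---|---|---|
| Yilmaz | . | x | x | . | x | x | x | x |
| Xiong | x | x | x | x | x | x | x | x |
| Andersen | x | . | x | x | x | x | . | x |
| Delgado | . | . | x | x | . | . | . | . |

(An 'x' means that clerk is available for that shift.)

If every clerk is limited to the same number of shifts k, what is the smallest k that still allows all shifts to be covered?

4

With 4 clerks and 12 worker-slots to fill, someone must work at least ⌈12/4⌉ = 3 shifts, so k ≥ 3.
k = 3 is infeasible (exhaustive check).
k = 4 works: Mon-AM→Xiong, Mon-PM→Yilmaz+Xiong, Tue-AM→Andersen+Delgado, Tue-PM→Xiong+Andersen, Wed-AM→Yilmaz+Xiong, Wed-PM→Yilmaz, Thu-AM→Yilmaz, Thu-PM→Andersen.
Loads: Yilmaz 4, Xiong 4, Andersen 3, Delgado 1 — all ≤ 4.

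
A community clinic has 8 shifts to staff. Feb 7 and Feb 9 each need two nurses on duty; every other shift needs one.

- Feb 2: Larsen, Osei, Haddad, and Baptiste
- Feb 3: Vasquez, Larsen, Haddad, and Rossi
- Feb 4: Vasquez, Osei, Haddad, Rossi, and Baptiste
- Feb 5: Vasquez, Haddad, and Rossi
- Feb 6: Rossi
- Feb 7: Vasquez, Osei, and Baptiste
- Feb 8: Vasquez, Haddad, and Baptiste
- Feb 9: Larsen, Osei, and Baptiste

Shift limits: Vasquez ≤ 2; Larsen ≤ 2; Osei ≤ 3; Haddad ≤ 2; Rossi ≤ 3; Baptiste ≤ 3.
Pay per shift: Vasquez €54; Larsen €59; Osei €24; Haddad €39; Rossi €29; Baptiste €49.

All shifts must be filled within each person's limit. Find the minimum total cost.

Feb 6 can only be covered by Rossi, so that assignment is forced.
Picking the cheapest available nurse for each shift independently would cost €320, but that ignores the shift limits.
An optimal schedule: Feb 2→Osei, Feb 3→Rossi, Feb 4→Haddad, Feb 5→Rossi, Feb 6→Rossi, Feb 7→Osei+Baptiste, Feb 8→Haddad, Feb 9→Osei+Baptiste.
Total: 24 + 29 + 39 + 29 + 29 + 24 + 49 + 39 + 24 + 49 = €335.

€335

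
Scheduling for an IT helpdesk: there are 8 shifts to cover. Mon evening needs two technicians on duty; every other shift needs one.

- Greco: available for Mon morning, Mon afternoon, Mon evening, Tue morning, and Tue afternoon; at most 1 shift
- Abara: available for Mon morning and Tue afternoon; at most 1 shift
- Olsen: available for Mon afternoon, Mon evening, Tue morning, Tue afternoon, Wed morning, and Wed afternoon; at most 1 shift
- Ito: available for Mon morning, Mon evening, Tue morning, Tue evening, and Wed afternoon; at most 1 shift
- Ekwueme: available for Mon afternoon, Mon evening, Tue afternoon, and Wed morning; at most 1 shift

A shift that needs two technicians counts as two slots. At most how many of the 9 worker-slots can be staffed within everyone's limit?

Total capacity across all technicians is 1+1+1+1+1 = 5, and 9 slots are needed, so at most 5 can be filled.
An assignment achieving 5: Mon morning→Greco, Mon afternoon→Ekwueme, Tue afternoon→Abara, Tue evening→Ito, Wed morning→Olsen.
Loads: Greco 1/1, Abara 1/1, Olsen 1/1, Ito 1/1, Ekwueme 1/1.

5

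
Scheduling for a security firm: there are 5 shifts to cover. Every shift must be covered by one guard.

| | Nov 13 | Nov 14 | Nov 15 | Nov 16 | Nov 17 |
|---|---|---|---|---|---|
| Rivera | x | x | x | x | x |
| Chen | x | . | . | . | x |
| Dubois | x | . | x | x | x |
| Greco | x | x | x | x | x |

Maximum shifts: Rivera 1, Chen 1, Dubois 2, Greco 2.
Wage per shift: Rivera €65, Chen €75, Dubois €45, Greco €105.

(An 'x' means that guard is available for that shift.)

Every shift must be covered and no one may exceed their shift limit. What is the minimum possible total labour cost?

€335

Picking the cheapest available guard for each shift independently would cost €245, but that ignores the shift limits.
An optimal schedule: Nov 13→Chen, Nov 14→Rivera, Nov 15→Dubois, Nov 16→Dubois, Nov 17→Greco.
Total: 75 + 65 + 45 + 45 + 105 = €335.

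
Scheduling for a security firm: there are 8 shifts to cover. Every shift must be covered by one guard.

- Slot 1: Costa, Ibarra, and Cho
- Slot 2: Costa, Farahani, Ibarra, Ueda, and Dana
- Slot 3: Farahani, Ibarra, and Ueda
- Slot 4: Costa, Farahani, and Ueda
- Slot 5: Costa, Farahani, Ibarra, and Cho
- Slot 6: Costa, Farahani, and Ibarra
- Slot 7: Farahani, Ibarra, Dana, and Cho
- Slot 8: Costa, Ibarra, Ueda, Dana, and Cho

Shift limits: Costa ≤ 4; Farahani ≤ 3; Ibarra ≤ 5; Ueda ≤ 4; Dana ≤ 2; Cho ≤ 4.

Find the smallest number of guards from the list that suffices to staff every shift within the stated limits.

8 slots to fill and no one can take more than 5, so at least ⌈8/5⌉ = 2 guards are needed.
Costa and Ibarra alone can cover everything: Slot 1→Costa, Slot 2→Costa, Slot 3→Ibarra, Slot 4→Costa, Slot 5→Costa, Slot 6→Ibarra, Slot 7→Ibarra, Slot 8→Ibarra.

2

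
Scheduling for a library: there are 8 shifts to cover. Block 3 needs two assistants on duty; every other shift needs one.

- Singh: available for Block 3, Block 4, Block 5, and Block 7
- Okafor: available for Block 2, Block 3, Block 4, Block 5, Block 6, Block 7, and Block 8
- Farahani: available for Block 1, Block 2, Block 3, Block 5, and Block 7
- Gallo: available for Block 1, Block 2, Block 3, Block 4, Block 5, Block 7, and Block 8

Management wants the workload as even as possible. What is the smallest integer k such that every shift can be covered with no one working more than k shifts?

3

With 4 assistants and 9 worker-slots to fill, someone must work at least ⌈9/4⌉ = 3 shifts, so k ≥ 3.
k = 3 works: Block 1→Farahani, Block 2→Okafor, Block 3→Farahani+Gallo, Block 4→Singh, Block 5→Singh, Block 6→Okafor, Block 7→Singh, Block 8→Okafor.
Loads: Singh 3, Okafor 3, Farahani 2, Gallo 1 — all ≤ 3.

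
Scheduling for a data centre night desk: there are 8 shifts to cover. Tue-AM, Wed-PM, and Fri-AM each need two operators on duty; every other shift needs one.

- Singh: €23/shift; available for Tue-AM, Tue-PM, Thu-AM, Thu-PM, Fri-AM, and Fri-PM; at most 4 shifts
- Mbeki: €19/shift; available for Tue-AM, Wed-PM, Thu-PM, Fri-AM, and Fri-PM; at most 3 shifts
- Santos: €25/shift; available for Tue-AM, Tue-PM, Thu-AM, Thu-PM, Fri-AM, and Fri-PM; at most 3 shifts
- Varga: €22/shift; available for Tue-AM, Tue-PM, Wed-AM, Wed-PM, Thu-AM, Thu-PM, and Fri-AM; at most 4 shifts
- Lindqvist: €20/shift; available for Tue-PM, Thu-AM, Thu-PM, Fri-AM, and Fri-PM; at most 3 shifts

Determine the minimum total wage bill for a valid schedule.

€228

Wed-AM can only be covered by Varga, so that assignment is forced.
Wed-PM can only be covered by Mbeki and Varga, so that assignment is forced.
Picking the cheapest available operator for each shift independently would cost €221, but that ignores the shift limits.
An optimal schedule: Tue-AM→Varga+Singh, Tue-PM→Lindqvist, Wed-AM→Varga, Wed-PM→Mbeki+Varga, Thu-AM→Lindqvist, Thu-PM→Mbeki, Fri-AM→Lindqvist+Varga, Fri-PM→Mbeki.
Total: 22 + 23 + 20 + 22 + 19 + 22 + 20 + 19 + 20 + 22 + 19 = €228.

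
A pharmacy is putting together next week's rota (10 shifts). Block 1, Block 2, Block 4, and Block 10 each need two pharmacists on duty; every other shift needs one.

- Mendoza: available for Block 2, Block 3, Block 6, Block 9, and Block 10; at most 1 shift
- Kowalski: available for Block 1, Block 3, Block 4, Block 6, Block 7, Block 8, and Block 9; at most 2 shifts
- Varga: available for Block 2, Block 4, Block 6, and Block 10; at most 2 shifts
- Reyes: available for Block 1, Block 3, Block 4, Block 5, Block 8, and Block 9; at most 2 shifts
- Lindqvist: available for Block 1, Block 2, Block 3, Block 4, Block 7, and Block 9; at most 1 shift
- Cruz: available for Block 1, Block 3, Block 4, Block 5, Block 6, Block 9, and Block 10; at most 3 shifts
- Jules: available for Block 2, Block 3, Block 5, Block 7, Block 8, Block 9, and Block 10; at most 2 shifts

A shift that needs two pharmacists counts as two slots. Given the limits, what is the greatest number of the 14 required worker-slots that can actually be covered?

Total capacity across all pharmacists is 1+2+2+2+1+3+2 = 13, and 14 slots are needed, so at most 13 can be filled.
An assignment achieving 13: Block 1→Reyes+Lindqvist, Block 2→Mendoza+Varga, Block 3→Cruz, Block 4→Cruz, Block 5→Reyes, Block 6→Varga, Block 7→Kowalski, Block 8→Kowalski, Block 9→Jules, Block 10→Cruz+Jules.
Loads: Mendoza 1/1, Kowalski 2/2, Varga 2/2, Reyes 2/2, Lindqvist 1/1, Cruz 3/3, Jules 2/2.

13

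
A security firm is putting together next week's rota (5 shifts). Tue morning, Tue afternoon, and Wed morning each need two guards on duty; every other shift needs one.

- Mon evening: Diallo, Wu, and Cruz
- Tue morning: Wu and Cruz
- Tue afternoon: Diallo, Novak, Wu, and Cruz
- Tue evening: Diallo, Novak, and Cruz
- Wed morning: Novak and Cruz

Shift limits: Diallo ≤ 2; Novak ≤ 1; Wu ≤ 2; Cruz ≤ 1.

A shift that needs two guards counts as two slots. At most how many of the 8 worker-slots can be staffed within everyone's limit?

Total capacity across all guards is 2+1+2+1 = 6, and 8 slots are needed, so at most 6 can be filled.
An assignment achieving 6: Mon evening→Diallo, Tue morning→Wu+Cruz, Tue afternoon→Wu, Tue evening→Diallo, Wed morning→Novak.
Loads: Diallo 2/2, Novak 1/1, Wu 2/2, Cruz 1/1.

6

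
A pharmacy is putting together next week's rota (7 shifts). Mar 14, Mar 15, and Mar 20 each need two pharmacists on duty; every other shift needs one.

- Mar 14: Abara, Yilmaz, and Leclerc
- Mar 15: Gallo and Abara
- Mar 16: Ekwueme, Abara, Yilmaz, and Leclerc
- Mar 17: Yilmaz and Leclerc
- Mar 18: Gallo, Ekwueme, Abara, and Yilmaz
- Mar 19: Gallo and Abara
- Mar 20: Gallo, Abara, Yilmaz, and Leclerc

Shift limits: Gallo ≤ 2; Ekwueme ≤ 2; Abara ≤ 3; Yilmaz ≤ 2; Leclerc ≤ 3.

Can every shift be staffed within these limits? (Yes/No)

Yes

Mar 15 can only be covered by Gallo and Abara, so that assignment is forced.
One valid schedule: Mar 14→Abara+Yilmaz, Mar 15→Gallo+Abara, Mar 16→Ekwueme, Mar 17→Yilmaz, Mar 18→Ekwueme, Mar 19→Gallo, Mar 20→Abara+Leclerc.
Loads: Gallo 2/2, Ekwueme 2/2, Abara 3/3, Yilmaz 2/2, Leclerc 1/3 — all within limits.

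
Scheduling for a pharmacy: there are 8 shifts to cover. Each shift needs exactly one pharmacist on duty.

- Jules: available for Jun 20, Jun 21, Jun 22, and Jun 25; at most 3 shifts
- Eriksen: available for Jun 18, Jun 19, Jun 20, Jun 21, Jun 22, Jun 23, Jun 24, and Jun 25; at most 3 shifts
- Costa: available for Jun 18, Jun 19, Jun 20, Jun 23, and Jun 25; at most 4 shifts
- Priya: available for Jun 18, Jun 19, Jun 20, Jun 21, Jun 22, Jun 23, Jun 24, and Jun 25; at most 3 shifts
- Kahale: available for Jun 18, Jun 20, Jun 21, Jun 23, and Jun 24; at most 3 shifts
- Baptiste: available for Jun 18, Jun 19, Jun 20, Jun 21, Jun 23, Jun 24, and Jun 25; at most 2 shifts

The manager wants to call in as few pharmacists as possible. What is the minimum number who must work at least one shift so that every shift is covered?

3

8 slots to fill and no one can take more than 4, so at least ⌈8/4⌉ = 2 pharmacists are needed.
Any 2 pharmacists together have capacity at most 4+3 = 7 < 8 slots, so 2 can never suffice.
Jules, Eriksen, and Costa alone can cover everything: Jun 18→Eriksen, Jun 19→Eriksen, Jun 20→Jules, Jun 21→Jules, Jun 22→Jules, Jun 23→Costa, Jun 24→Eriksen, Jun 25→Costa.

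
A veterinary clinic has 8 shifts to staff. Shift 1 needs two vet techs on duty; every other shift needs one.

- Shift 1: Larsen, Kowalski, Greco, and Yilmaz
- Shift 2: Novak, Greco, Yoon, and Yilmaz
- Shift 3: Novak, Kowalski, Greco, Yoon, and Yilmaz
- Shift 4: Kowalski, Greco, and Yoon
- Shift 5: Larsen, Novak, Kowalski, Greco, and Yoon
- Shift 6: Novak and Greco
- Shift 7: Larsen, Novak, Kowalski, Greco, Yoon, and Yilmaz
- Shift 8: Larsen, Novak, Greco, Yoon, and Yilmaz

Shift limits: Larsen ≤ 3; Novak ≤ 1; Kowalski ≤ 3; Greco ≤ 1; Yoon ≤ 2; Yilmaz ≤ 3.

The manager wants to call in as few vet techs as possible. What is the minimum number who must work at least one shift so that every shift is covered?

9 slots to fill and no one can take more than 3, so at least ⌈9/3⌉ = 3 vet techs are needed.
No set of 3 vet techs can cover every shift (each such set leaves at least one shift with no one available or exceeds a cap).
Larsen, Novak, Kowalski, and Yoon alone can cover everything: Shift 1→Larsen+Kowalski, Shift 2→Yoon, Shift 3→Kowalski, Shift 4→Kowalski, Shift 5→Larsen, Shift 6→Novak, Shift 7→Yoon, Shift 8→Larsen.

4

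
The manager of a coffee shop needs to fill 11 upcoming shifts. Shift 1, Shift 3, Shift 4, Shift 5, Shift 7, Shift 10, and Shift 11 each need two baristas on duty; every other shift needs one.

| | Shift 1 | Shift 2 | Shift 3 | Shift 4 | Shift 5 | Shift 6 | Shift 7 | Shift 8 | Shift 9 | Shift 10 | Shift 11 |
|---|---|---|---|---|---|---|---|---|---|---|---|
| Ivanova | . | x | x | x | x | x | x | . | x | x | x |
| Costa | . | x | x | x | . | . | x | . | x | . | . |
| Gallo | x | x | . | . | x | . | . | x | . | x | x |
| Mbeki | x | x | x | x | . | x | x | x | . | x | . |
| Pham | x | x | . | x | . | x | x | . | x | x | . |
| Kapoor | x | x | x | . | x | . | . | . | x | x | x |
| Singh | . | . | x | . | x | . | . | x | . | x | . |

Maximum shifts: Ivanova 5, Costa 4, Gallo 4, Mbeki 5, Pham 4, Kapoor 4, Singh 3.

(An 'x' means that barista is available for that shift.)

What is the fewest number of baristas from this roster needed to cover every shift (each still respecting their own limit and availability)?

18 slots to fill and no one can take more than 5, so at least ⌈18/5⌉ = 4 baristas are needed.
Ivanova, Costa, Gallo, and Mbeki alone can cover everything: Shift 1→Gallo+Mbeki, Shift 2→Costa, Shift 3→Costa+Mbeki, Shift 4→Costa+Mbeki, Shift 5→Ivanova+Gallo, Shift 6→Ivanova, Shift 7→Costa+Mbeki, Shift 8→Gallo, Shift 9→Ivanova, Shift 10→Ivanova+Mbeki, Shift 11→Ivanova+Gallo.

4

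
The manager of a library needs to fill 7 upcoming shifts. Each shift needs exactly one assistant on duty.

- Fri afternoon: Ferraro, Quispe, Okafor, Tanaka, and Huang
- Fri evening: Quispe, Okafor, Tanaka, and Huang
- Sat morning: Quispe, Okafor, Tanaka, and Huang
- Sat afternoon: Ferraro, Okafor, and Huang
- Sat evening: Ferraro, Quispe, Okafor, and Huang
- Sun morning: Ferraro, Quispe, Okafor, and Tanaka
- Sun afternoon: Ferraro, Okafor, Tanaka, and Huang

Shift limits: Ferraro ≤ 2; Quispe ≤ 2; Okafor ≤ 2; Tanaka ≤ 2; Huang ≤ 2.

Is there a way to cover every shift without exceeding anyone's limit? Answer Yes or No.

Yes

One valid schedule: Fri afternoon→Tanaka, Fri evening→Quispe, Sat morning→Quispe, Sat afternoon→Ferraro, Sat evening→Ferraro, Sun morning→Okafor, Sun afternoon→Okafor.
Loads: Ferraro 2/2, Quispe 2/2, Okafor 2/2, Tanaka 1/2, Huang 0/2 — all within limits.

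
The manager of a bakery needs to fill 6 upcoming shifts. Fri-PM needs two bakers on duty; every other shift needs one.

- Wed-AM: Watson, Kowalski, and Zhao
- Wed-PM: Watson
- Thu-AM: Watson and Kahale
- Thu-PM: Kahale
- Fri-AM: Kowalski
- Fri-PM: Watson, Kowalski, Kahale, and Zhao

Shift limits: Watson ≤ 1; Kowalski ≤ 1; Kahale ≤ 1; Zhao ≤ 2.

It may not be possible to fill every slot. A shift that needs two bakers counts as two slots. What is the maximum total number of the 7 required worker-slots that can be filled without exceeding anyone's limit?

5

Total capacity across all bakers is 1+1+1+2 = 5, and 7 slots are needed, so at most 5 can be filled.
An assignment achieving 5: Wed-AM→Zhao, Wed-PM→Watson, Thu-PM→Kahale, Fri-AM→Kowalski, Fri-PM→Zhao.
Loads: Watson 1/1, Kowalski 1/1, Kahale 1/1, Zhao 2/2.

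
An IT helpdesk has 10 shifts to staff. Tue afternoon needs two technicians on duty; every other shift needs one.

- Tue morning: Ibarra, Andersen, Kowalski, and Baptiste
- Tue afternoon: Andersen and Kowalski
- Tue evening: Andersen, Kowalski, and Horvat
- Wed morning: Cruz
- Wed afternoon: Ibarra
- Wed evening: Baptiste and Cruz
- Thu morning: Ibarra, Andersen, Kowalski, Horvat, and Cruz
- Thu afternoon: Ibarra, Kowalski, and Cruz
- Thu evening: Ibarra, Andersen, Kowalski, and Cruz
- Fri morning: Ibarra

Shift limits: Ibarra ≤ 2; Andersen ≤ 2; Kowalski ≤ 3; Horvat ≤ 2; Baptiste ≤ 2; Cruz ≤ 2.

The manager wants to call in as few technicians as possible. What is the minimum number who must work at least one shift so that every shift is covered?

5

11 slots to fill and no one can take more than 3, so at least ⌈11/3⌉ = 4 technicians are needed.
Any 4 technicians together have capacity at most 3+2+2+2 = 9 < 11 slots, so 4 can never suffice.
Ibarra, Andersen, Kowalski, Horvat, and Cruz alone can cover everything: Tue morning→Andersen, Tue afternoon→Andersen+Kowalski, Tue evening→Horvat, Wed morning→Cruz, Wed afternoon→Ibarra, Wed evening→Cruz, Thu morning→Horvat, Thu afternoon→Kowalski, Thu evening→Kowalski, Fri morning→Ibarra.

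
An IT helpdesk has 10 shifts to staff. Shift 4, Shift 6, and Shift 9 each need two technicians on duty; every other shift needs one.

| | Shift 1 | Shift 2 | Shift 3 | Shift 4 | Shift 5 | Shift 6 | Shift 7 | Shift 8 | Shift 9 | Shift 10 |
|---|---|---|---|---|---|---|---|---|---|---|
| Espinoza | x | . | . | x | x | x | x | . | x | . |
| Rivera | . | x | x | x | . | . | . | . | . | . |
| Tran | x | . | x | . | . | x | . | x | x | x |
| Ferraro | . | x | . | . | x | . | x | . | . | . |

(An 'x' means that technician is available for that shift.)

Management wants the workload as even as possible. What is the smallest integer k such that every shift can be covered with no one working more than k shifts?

4

With 4 technicians and 13 worker-slots to fill, someone must work at least ⌈13/4⌉ = 4 shifts, so k ≥ 4.
k = 4 works: Shift 1→Espinoza, Shift 2→Rivera, Shift 3→Rivera, Shift 4→Espinoza+Rivera, Shift 5→Ferraro, Shift 6→Espinoza+Tran, Shift 7→Ferraro, Shift 8→Tran, Shift 9→Espinoza+Tran, Shift 10→Tran.
Loads: Espinoza 4, Rivera 3, Tran 4, Ferraro 2 — all ≤ 4.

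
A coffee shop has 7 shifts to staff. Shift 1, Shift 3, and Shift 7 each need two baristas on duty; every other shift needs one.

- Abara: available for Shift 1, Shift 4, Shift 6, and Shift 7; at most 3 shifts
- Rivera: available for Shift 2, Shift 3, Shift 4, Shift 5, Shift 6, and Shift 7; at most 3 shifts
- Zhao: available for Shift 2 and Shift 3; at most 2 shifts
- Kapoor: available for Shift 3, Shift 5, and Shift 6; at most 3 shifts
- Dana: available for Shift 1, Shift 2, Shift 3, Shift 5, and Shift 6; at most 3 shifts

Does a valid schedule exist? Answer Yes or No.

Shift 1 can only be covered by Abara and Dana, so that assignment is forced.
Shift 7 can only be covered by Abara and Rivera, so that assignment is forced.
One valid schedule: Shift 1→Abara+Dana, Shift 2→Rivera, Shift 3→Zhao+Kapoor, Shift 4→Abara, Shift 5→Rivera, Shift 6→Kapoor, Shift 7→Abara+Rivera.
Loads: Abara 3/3, Rivera 3/3, Zhao 1/2, Kapoor 2/3, Dana 1/3 — all within limits.

Yes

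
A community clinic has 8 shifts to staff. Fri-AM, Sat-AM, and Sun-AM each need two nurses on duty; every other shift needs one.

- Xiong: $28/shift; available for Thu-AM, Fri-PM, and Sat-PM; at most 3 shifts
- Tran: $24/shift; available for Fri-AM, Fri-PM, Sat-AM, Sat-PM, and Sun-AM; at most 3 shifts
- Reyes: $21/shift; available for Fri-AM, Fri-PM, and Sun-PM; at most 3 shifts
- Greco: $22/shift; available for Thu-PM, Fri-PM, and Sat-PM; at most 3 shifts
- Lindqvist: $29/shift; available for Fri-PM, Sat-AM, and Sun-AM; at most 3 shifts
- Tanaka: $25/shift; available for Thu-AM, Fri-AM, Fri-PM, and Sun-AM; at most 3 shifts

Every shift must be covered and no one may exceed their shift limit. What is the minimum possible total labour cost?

Thu-PM can only be covered by Greco, so that assignment is forced.
Sat-AM can only be covered by Tran and Lindqvist, so that assignment is forced.
Sun-PM can only be covered by Reyes, so that assignment is forced.
Picking the cheapest available nurse for each shift independently would cost $258, and that bound is achievable.
An optimal schedule: Thu-AM→Tanaka, Thu-PM→Greco, Fri-AM→Reyes+Tran, Fri-PM→Reyes, Sat-AM→Tran+Lindqvist, Sat-PM→Greco, Sun-AM→Tran+Tanaka, Sun-PM→Reyes.
Total: 25 + 22 + 21 + 24 + 21 + 24 + 29 + 22 + 24 + 25 + 21 = $258.

$258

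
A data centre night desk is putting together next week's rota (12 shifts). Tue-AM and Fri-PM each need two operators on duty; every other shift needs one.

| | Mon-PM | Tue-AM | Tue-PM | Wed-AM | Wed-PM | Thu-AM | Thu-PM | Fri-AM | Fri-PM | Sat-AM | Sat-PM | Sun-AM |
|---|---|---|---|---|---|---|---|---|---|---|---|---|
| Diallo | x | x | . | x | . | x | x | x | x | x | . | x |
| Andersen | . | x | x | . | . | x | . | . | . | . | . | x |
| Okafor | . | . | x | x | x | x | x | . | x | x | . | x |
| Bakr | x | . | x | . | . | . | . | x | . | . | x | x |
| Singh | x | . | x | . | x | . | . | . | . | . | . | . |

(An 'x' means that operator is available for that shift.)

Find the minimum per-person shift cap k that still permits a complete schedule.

3

With 5 operators and 14 worker-slots to fill, someone must work at least ⌈14/5⌉ = 3 shifts, so k ≥ 3.
k = 3 works: Mon-PM→Bakr, Tue-AM→Diallo+Andersen, Tue-PM→Singh, Wed-AM→Diallo, Wed-PM→Singh, Thu-AM→Andersen, Thu-PM→Okafor, Fri-AM→Bakr, Fri-PM→Diallo+Okafor, Sat-AM→Okafor, Sat-PM→Bakr, Sun-AM→Andersen.
Loads: Diallo 3, Andersen 3, Okafor 3, Bakr 3, Singh 2 — all ≤ 3.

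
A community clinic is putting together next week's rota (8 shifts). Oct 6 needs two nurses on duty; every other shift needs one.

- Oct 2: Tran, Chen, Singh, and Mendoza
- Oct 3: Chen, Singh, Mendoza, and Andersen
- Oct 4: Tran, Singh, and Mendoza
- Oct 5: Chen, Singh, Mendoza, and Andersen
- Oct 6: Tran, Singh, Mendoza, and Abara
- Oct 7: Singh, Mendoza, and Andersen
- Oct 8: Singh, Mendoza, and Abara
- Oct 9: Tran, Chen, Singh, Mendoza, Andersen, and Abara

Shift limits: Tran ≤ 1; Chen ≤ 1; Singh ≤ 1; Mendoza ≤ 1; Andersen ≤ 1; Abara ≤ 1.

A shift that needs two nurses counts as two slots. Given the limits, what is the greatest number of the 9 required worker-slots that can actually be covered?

6

Total capacity across all nurses is 1+1+1+1+1+1 = 6, and 9 slots are needed, so at most 6 can be filled.
An assignment achieving 6: Oct 2→Chen, Oct 3→Andersen, Oct 4→Tran, Oct 6→Abara, Oct 7→Singh, Oct 8→Mendoza.
Loads: Tran 1/1, Chen 1/1, Singh 1/1, Mendoza 1/1, Andersen 1/1, Abara 1/1.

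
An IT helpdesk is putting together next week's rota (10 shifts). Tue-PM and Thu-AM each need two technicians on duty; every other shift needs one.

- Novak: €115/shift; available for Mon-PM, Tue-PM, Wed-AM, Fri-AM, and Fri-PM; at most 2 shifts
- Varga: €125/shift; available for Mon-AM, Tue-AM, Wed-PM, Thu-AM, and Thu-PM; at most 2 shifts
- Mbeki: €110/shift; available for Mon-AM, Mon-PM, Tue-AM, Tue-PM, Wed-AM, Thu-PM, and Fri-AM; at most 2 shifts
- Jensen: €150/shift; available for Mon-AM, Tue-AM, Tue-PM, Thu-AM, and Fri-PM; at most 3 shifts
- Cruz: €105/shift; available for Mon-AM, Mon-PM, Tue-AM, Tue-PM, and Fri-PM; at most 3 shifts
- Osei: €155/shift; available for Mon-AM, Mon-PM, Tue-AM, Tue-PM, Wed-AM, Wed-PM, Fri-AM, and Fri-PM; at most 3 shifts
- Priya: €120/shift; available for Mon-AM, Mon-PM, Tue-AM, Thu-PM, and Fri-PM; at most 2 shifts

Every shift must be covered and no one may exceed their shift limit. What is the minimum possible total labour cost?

Thu-AM can only be covered by Varga and Jensen, so that assignment is forced.
Picking the cheapest available technician for each shift independently would cost €1365, but that ignores the shift limits.
An optimal schedule: Mon-AM→Priya, Mon-PM→Cruz, Tue-AM→Priya, Tue-PM→Cruz+Novak, Wed-AM→Mbeki, Wed-PM→Varga, Thu-AM→Varga+Jensen, Thu-PM→Mbeki, Fri-AM→Novak, Fri-PM→Cruz.
Total: 120 + 105 + 120 + 105 + 115 + 110 + 125 + 125 + 150 + 110 + 115 + 105 = €1405.

€1405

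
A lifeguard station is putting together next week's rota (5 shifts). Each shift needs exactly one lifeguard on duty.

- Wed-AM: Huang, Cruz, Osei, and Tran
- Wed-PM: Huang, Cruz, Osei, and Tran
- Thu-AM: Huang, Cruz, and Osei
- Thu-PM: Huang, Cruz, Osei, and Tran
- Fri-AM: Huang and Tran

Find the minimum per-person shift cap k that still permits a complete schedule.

2

With 4 lifeguards and 5 worker-slots to fill, someone must work at least ⌈5/4⌉ = 2 shifts, so k ≥ 2.
k = 2 works: Wed-AM→Cruz, Wed-PM→Cruz, Thu-AM→Huang, Thu-PM→Osei, Fri-AM→Huang.
Loads: Huang 2, Cruz 2, Osei 1, Tran 0 — all ≤ 2.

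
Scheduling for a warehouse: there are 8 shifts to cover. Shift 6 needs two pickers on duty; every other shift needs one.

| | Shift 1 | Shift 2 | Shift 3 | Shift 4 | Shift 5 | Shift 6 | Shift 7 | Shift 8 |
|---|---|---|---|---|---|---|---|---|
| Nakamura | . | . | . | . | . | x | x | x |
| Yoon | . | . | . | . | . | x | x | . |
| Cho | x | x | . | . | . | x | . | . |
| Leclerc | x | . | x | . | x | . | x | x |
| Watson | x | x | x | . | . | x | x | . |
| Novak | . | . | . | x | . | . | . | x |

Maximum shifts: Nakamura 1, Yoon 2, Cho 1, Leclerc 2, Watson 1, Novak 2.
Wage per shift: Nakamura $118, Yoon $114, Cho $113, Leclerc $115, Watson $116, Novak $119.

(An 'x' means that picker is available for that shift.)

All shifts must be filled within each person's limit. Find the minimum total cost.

$1043

Shift 4 can only be covered by Novak, so that assignment is forced.
Shift 5 can only be covered by Leclerc, so that assignment is forced.
Picking the cheapest available picker for each shift independently would cost $1031, but that ignores the shift limits.
An optimal schedule: Shift 1→Watson, Shift 2→Cho, Shift 3→Leclerc, Shift 4→Novak, Shift 5→Leclerc, Shift 6→Nakamura+Yoon, Shift 7→Yoon, Shift 8→Novak.
Total: 116 + 113 + 115 + 119 + 115 + 118 + 114 + 114 + 119 = $1043.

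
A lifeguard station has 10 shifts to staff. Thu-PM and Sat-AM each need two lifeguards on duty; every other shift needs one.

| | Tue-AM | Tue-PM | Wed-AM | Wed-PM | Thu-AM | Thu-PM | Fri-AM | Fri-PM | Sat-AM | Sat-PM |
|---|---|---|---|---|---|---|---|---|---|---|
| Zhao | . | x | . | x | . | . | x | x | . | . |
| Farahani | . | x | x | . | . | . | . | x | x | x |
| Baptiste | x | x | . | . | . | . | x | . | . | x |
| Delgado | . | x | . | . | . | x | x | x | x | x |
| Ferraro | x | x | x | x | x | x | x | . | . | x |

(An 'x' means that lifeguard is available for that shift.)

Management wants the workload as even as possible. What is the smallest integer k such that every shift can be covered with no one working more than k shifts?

With 5 lifeguards and 12 worker-slots to fill, someone must work at least ⌈12/5⌉ = 3 shifts, so k ≥ 3.
k = 3 works: Tue-AM→Baptiste, Tue-PM→Baptiste, Wed-AM→Farahani, Wed-PM→Zhao, Thu-AM→Ferraro, Thu-PM→Delgado+Ferraro, Fri-AM→Zhao, Fri-PM→Zhao, Sat-AM→Farahani+Delgado, Sat-PM→Farahani.
Loads: Zhao 3, Farahani 3, Baptiste 2, Delgado 2, Ferraro 2 — all ≤ 3.

3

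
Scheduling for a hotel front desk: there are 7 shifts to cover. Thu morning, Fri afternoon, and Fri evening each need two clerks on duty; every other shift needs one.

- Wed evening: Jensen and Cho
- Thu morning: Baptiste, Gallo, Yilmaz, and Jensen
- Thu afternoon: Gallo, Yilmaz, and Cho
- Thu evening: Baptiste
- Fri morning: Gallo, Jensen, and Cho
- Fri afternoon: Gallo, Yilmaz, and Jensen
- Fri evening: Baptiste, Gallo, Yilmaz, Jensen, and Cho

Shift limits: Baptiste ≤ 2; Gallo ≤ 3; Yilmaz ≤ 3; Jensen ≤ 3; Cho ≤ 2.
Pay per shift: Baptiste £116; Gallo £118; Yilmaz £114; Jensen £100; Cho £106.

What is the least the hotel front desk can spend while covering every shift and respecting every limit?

£1086

Thu evening can only be covered by Baptiste, so that assignment is forced.
Picking the cheapest available clerk for each shift independently would cost £1056, but that ignores the shift limits.
An optimal schedule: Wed evening→Jensen, Thu morning→Yilmaz+Baptiste, Thu afternoon→Cho, Thu evening→Baptiste, Fri morning→Jensen, Fri afternoon→Jensen+Yilmaz, Fri evening→Cho+Yilmaz.
Total: 100 + 114 + 116 + 106 + 116 + 100 + 100 + 114 + 106 + 114 = £1086.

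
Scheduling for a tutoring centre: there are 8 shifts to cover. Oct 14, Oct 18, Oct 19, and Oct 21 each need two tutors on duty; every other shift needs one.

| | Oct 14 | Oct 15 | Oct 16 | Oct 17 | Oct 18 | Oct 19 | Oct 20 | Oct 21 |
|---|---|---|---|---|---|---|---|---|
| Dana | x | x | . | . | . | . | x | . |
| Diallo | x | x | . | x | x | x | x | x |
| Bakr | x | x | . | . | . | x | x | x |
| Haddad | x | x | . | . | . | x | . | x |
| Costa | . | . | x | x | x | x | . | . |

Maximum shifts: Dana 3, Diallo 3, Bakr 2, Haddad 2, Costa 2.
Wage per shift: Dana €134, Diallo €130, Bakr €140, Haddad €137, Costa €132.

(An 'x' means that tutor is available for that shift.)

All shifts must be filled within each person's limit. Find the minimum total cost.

Oct 16 can only be covered by Costa, so that assignment is forced.
Oct 18 can only be covered by Diallo and Costa, so that assignment is forced.
Picking the cheapest available tutor for each shift independently would cost €1577, but that ignores the shift limits.
An optimal schedule: Oct 14→Dana+Haddad, Oct 15→Dana, Oct 16→Costa, Oct 17→Diallo, Oct 18→Diallo+Costa, Oct 19→Bakr+Haddad, Oct 20→Dana, Oct 21→Diallo+Bakr.
Total: 134 + 137 + 134 + 132 + 130 + 130 + 132 + 140 + 137 + 134 + 130 + 140 = €1610.

€1610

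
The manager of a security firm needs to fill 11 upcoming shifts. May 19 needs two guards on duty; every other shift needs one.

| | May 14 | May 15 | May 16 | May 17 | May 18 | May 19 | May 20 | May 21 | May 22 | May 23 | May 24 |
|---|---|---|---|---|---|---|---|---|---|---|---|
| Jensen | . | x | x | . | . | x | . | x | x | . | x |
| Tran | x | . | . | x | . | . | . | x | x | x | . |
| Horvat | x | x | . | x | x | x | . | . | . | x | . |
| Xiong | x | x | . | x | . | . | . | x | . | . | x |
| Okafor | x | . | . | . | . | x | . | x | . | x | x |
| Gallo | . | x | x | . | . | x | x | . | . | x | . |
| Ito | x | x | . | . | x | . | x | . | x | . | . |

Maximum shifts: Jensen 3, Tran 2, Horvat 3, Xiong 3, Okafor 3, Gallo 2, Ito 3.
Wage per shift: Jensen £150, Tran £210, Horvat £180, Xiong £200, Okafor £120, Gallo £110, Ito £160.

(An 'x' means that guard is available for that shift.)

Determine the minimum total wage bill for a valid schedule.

£1690

Picking the cheapest available guard for each shift independently would cost £1520, but that ignores the shift limits.
An optimal schedule: May 14→Ito, May 15→Ito, May 16→Gallo, May 17→Horvat, May 18→Ito, May 19→Okafor+Jensen, May 20→Gallo, May 21→Jensen, May 22→Jensen, May 23→Okafor, May 24→Okafor.
Total: 160 + 160 + 110 + 180 + 160 + 120 + 150 + 110 + 150 + 150 + 120 + 120 = £1690.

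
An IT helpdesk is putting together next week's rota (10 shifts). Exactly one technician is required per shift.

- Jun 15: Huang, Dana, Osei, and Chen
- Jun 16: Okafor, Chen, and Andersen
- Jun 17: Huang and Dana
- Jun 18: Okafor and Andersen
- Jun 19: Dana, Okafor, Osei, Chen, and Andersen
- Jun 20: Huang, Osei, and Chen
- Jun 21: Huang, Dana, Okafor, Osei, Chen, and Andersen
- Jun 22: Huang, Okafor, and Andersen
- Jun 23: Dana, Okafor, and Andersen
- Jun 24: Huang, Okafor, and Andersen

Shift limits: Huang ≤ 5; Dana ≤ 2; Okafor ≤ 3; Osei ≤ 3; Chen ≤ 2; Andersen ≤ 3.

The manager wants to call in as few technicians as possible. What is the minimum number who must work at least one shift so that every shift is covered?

3

10 slots to fill and no one can take more than 5, so at least ⌈10/5⌉ = 2 technicians are needed.
Any 2 technicians together have capacity at most 5+3 = 8 < 10 slots, so 2 can never suffice.
Huang, Dana, and Okafor alone can cover everything: Jun 15→Huang, Jun 16→Okafor, Jun 17→Huang, Jun 18→Okafor, Jun 19→Dana, Jun 20→Huang, Jun 21→Okafor, Jun 22→Huang, Jun 23→Dana, Jun 24→Huang.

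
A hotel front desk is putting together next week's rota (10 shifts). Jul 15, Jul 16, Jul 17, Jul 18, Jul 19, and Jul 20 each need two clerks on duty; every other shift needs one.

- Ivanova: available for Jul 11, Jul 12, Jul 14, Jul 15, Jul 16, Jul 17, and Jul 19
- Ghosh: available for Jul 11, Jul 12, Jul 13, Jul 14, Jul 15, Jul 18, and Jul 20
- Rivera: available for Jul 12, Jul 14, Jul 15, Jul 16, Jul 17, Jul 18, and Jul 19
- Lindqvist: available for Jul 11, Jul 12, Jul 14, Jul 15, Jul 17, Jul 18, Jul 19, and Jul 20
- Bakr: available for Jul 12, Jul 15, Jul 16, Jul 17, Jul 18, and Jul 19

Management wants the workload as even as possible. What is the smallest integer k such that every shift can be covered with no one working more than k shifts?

With 5 clerks and 16 worker-slots to fill, someone must work at least ⌈16/5⌉ = 4 shifts, so k ≥ 4.
k = 4 works: Jul 11→Ivanova, Jul 12→Ivanova, Jul 13→Ghosh, Jul 14→Ivanova, Jul 15→Ghosh+Lindqvist, Jul 16→Ivanova+Rivera, Jul 17→Rivera+Lindqvist, Jul 18→Ghosh+Rivera, Jul 19→Rivera+Lindqvist, Jul 20→Ghosh+Lindqvist.
Loads: Ivanova 4, Ghosh 4, Rivera 4, Lindqvist 4, Bakr 0 — all ≤ 4.

4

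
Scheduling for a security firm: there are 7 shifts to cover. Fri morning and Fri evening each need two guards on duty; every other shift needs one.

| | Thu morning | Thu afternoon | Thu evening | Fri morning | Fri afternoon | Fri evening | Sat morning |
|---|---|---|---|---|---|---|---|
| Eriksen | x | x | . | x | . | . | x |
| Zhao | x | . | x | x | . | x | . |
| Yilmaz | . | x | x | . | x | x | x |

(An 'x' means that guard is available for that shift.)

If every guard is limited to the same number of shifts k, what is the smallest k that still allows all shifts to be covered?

3

With 3 guards and 9 worker-slots to fill, someone must work at least ⌈9/3⌉ = 3 shifts, so k ≥ 3.
k = 3 works: Thu morning→Eriksen, Thu afternoon→Eriksen, Thu evening→Zhao, Fri morning→Eriksen+Zhao, Fri afternoon→Yilmaz, Fri evening→Zhao+Yilmaz, Sat morning→Yilmaz.
Loads: Eriksen 3, Zhao 3, Yilmaz 3 — all ≤ 3.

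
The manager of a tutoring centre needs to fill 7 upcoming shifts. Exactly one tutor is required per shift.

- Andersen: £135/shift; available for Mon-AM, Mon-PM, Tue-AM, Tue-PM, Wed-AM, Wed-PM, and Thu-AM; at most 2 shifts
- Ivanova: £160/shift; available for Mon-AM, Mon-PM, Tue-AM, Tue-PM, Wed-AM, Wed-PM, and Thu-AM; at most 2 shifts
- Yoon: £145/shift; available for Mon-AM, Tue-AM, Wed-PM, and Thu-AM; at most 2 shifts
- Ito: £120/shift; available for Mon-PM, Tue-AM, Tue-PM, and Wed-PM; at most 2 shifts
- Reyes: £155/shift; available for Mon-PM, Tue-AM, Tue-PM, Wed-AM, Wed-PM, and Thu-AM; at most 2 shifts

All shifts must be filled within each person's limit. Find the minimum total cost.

Picking the cheapest available tutor for each shift independently would cost £885, but that ignores the shift limits.
An optimal schedule: Mon-AM→Andersen, Mon-PM→Ito, Tue-AM→Yoon, Tue-PM→Ito, Wed-AM→Andersen, Wed-PM→Reyes, Thu-AM→Yoon.
Total: 135 + 120 + 145 + 120 + 135 + 155 + 145 = £955.

£955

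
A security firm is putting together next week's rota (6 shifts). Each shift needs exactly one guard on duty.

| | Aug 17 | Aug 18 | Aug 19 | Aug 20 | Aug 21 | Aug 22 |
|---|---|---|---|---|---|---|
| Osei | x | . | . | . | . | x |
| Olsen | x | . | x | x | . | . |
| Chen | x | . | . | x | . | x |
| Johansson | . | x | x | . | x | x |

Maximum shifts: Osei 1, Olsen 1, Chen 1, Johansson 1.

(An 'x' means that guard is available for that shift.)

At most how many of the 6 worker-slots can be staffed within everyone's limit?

Total capacity across all guards is 1+1+1+1 = 4, and 6 slots are needed, so at most 4 can be filled.
An assignment achieving 4: Aug 17→Osei, Aug 18→Johansson, Aug 19→Olsen, Aug 20→Chen.
Loads: Osei 1/1, Olsen 1/1, Chen 1/1, Johansson 1/1.

4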